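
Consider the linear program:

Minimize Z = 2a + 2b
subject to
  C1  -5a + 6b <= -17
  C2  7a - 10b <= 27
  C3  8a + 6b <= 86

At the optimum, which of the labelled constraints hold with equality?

Extreme points and Z = 2a + 2b:
  (1, -2) → Z = -2
  (103/13, 49/13) → Z = 304/13
  (511/61, 193/61) → Z = 1408/61

The minimum is at (1, -2). Substituting into each constraint, equality holds for C1 and C2; the remaining constraints have slack.

C1 and C2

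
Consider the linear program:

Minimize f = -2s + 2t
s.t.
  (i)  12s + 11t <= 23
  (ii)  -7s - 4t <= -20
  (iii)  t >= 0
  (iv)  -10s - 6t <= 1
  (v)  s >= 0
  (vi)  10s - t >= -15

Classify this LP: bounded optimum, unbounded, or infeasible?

The boundaries 12s + 11t = 23 and -7s - 4t = -20 meet at (128/29, -79/29), but that point violates t ≥ 0. Every candidate vertex is excluded by some other constraint, so the feasible region is empty.

infeasible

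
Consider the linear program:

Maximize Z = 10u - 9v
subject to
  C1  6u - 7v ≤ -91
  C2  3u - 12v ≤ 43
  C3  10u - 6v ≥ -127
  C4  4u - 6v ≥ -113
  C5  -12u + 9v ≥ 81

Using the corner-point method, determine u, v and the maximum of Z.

u = 42/5, v = 101/5, maximum Z = -489/5

Corner points and Z = 10u - 9v:
  (-343/34, 74/17) → Z = -2381/17
  (42/5, 101/5) → Z = -489/5
  (-7/3, 311/18) → Z = -1073/6
  (59/4, 86/3) → Z = -221/2

The optimum lies where 6u - 7v = -91 and -12u + 9v = 81.
Solving simultaneously gives u = 42/5, v = 101/5.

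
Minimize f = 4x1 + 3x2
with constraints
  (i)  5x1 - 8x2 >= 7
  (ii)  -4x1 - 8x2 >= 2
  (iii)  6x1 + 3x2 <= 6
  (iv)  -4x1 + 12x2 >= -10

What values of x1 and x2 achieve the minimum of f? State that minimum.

x1 = 1/7, x2 = -11/14, minimum f = -25/14

Feasible corners and f = 4x1 + 3x2:
  (5/9, -19/36) → f = 23/36
  (1/7, -11/14) → f = -25/14
  (7/10, -3/5) → f = 1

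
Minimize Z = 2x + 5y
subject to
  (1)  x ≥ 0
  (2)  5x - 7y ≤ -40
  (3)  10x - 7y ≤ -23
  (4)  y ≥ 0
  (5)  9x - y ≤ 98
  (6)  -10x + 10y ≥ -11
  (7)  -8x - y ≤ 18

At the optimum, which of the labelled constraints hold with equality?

(1) and (2)

Extreme points and Z = 2x + 5y:
  (0, 40/7) → Z = 200/7
  (17/5, 57/7) → Z = 1663/35
  (709/53, 1187/53) → Z = 7353/53
The feasible region is unbounded (it extends along (0, 1), (1, 9)), but Z strictly increases along every unbounded feasible direction, so there is no improving ray and the minimum is attained at a vertex.

The minimum is at (0, 40/7). Substituting into each constraint, equality holds for (1) and (2); the remaining constraints have slack.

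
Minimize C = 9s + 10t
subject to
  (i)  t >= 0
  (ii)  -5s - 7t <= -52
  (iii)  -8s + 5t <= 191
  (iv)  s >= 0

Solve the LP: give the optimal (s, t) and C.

s = 0, t = 52/7, minimum C = 520/7

Vertices and C = 9s + 10t:
  (52/5, 0) → C = 468/5
  (0, 52/7) → C = 520/7
  (0, 191/5) → C = 382
The feasible region is unbounded (it extends along (5, 8), (1, 0)), but C strictly increases along every unbounded feasible direction, so there is no improving ray and the minimum is attained at a vertex.

The optimum lies where -5s - 7t = -52 and s = 0.
Solving simultaneously gives s = 0, t = 52/7.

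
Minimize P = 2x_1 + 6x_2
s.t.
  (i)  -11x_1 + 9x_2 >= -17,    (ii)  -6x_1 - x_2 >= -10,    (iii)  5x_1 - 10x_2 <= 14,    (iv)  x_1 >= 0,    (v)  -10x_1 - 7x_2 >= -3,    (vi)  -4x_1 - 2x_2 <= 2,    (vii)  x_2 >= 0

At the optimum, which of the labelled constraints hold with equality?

(iv) and (vii)

Corner points and P = 2x_1 + 6x_2:
  (0, 3/7) → P = 18/7
  (0, 0) → P = 0
  (3/10, 0) → P = 3/5

The minimum is at (0, 0). Substituting into each constraint, equality holds for (iv) and (vii); the remaining constraints have slack.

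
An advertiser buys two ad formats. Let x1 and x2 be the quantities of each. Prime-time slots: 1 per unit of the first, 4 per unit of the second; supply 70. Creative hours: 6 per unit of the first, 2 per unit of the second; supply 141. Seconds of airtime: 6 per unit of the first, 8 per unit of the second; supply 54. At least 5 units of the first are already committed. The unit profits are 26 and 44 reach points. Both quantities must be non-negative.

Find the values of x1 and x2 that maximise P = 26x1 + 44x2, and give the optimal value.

Vertices and P = 26x1 + 44x2:
  (9, 0) → P = 234
  (5, 0) → P = 130
  (5, 3) → P = 262

The optimum lies where 6x1 + 8x2 = 54 and x1 = 5.
Solving simultaneously gives x1 = 5, x2 = 3.

x1 = 5, x2 = 3, maximum P = 262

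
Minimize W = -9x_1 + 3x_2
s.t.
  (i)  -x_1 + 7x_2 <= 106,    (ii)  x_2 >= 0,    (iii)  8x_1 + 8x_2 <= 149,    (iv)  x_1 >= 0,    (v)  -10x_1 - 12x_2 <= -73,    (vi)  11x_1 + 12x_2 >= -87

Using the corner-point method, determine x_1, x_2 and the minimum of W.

x_1 = 149/8, x_2 = 0, minimum W = -1341/8

Extreme points and W = -9x_1 + 3x_2:
  (195/64, 997/64) → W = 309/16
  (0, 106/7) → W = 318/7
  (149/8, 0) → W = -1341/8
  (73/10, 0) → W = -657/10
  (0, 73/12) → W = 73/4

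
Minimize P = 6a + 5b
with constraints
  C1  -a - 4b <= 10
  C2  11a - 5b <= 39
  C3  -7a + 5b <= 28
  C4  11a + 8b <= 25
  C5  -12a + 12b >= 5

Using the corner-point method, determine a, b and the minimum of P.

a = -54/11, b = -14/11, minimum P = -394/11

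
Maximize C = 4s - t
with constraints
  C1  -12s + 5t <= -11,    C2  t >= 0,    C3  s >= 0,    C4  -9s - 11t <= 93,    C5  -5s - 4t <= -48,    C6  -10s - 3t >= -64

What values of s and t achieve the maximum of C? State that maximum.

s = 112/25, t = 32/5, maximum C = 288/25

Extreme points and C = 4s - t:
  (284/73, 521/73) → C = 615/73
  (353/86, 329/43) → C = 377/43
  (112/25, 32/5) → C = 288/25

At the optimal vertex, -5s - 4t = -48 and -10s - 3t = -64.
Solving simultaneously gives s = 112/25, t = 32/5.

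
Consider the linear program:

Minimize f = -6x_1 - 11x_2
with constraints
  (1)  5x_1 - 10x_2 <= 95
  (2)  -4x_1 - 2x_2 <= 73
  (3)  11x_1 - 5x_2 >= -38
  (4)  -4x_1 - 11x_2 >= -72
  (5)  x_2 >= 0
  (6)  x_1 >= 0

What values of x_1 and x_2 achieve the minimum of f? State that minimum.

x_1 = 18, x_2 = 0, minimum f = -108

Vertices and f = -6x_1 - 11x_2:
  (18, 0) → f = -108
  (0, 72/11) → f = -72
  (0, 0) → f = 0

At the optimal vertex, -4x_1 - 11x_2 = -72 and x_2 = 0.
Solving simultaneously gives x_1 = 18, x_2 = 0.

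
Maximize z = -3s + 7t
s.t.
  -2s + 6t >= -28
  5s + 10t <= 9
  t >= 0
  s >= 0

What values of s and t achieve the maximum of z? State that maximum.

s = 0, t = 9/10, maximum z = 63/10

Corner points and z = -3s + 7t:
  (9/5, 0) → z = -27/5
  (0, 9/10) → z = 63/10
  (0, 0) → z = 0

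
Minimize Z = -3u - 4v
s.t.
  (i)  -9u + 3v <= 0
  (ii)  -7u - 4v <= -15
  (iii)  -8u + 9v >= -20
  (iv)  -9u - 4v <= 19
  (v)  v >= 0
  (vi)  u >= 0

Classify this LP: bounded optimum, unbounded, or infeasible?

unbounded

From the feasible point (15/19, 45/19), moving in the direction (3, 9) keeps every constraint satisfied while Z decreases without bound.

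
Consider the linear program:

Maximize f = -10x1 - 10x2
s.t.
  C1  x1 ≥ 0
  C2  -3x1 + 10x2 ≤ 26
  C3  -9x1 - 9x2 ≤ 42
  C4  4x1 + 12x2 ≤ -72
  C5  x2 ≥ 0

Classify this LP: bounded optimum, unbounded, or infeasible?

infeasible

The boundaries x1 = 0 and -3x1 + 10x2 = 26 meet at (0, 13/5), but that point violates 4x1 + 12x2 ≤ -72. Every candidate vertex is excluded by some other constraint, so the feasible region is empty.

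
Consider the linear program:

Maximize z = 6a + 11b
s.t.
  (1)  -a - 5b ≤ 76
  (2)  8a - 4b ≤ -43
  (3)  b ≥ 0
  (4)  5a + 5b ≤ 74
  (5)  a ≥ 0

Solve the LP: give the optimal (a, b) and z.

Vertices and z = 6a + 11b:
  (27/20, 269/20) → z = 3121/20
  (0, 43/4) → z = 473/4
  (0, 74/5) → z = 814/5

a = 0, b = 74/5, maximum z = 814/5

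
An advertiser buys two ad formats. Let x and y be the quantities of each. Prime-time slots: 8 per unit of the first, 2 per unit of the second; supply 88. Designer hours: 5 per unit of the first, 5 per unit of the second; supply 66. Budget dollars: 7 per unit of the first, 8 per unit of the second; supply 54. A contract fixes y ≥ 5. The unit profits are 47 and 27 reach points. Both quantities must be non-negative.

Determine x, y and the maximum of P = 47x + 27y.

x = 2, y = 5, maximum P = 229

Feasible corners and P = 47x + 27y:
  (0, 27/4) → P = 729/4
  (0, 5) → P = 135
  (2, 5) → P = 229

The binding constraints are 7x + 8y = 54 and y = 5.
Solving simultaneously gives x = 2, y = 5.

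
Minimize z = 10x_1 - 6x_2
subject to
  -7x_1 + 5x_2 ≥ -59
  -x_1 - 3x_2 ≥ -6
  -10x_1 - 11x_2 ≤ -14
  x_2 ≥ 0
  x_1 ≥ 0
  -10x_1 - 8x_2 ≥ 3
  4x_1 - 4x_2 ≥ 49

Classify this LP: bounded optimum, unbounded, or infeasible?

The boundaries -10x_1 - 8x_2 = 3 and 4x_1 - 4x_2 = 49 meet at (95/18, -251/36), but that point violates -7x_1 + 5x_2 ≥ -59. Every candidate vertex is excluded by some other constraint, so the feasible region is empty.

infeasible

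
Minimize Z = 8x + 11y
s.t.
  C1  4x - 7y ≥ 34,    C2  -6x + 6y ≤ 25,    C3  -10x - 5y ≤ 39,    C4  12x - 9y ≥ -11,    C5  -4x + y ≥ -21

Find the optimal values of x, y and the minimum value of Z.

Corner points and Z = 8x + 11y:
  (-103/90, -248/45) → Z = -628/9
  (113/24, -13/6) → Z = 83/6
  (11/5, -61/5) → Z = -583/5

x = 11/5, y = -61/5, minimum Z = -583/5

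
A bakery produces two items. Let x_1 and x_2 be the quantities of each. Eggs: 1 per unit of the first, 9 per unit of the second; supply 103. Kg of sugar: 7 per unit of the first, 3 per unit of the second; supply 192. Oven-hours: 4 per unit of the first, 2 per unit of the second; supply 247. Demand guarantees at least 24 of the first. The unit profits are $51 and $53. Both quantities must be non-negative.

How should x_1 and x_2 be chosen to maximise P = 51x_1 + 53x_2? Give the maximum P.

x_1 = 24, x_2 = 8, maximum P = 1648

Vertices and P = 51x_1 + 53x_2:
  (192/7, 0) → P = 9792/7
  (24, 0) → P = 1224
  (24, 8) → P = 1648

At the optimal vertex, 7x_1 + 3x_2 = 192 and x_1 = 24.
Solving simultaneously gives x_1 = 24, x_2 = 8.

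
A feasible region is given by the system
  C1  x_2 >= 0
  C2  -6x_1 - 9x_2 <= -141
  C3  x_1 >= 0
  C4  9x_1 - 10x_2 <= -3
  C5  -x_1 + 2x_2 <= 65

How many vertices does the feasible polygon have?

4

Of the 10 pairwise boundary intersections, those satisfying every inequality are:
  (0, 47/3)
  (461/47, 429/47)
  (0, 65/2)
  (161/2, 291/4)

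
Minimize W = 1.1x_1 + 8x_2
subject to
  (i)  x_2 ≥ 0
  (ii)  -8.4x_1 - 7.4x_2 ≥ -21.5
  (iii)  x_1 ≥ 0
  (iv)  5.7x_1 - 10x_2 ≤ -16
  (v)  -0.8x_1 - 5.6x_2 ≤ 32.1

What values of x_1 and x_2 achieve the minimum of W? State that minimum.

x_1 = 0, x_2 = 1.6, minimum W = 12.8

Corner points and W = 1.1x_1 + 8x_2:
  (0, 215/74) → W = 860/37
  (1610/2103, 2855/1402) → W = 36031/2103
  (0, 8/5) → W = 64/5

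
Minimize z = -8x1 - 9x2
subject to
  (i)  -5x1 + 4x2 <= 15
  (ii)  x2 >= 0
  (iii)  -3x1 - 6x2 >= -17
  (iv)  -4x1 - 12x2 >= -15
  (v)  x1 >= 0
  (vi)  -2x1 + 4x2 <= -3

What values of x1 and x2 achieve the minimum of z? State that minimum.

x1 = 15/4, x2 = 0, minimum z = -30

Vertices and z = -8x1 - 9x2:
  (15/4, 0) → z = -30
  (3/2, 0) → z = -12
  (12/5, 9/20) → z = -93/4

The binding constraints are x2 = 0 and -4x1 - 12x2 = -15.
Solving simultaneously gives x1 = 15/4, x2 = 0.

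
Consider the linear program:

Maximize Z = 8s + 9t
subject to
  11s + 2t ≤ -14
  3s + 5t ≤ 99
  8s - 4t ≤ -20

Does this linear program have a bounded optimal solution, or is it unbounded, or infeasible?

bounded optimum

Feasible corners and Z = 8s + 9t:
  (-268/49, 1131/49) → Z = 8035/49
  (-8/5, 9/5) → Z = 17/5
The feasible region has finitely many vertices and no improving ray; the maximum is 8035/49 at (-268/49, 1131/49).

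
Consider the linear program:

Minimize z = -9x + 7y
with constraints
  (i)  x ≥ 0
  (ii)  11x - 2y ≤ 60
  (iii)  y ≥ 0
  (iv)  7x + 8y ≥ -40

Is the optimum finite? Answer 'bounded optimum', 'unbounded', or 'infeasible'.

Vertices and z = -9x + 7y:
  (0, 0) → z = 0
  (60/11, 0) → z = -540/11
The feasible region has finitely many vertices and no improving ray; the minimum is -540/11 at (60/11, 0).

bounded optimum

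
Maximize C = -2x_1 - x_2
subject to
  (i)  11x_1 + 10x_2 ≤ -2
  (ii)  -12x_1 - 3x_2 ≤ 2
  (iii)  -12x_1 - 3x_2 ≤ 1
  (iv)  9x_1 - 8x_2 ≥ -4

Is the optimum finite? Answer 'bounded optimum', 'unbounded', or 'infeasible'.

From the feasible point (-4/87, -13/87), moving in the direction (3, -12) keeps every constraint satisfied while C increases without bound.

unbounded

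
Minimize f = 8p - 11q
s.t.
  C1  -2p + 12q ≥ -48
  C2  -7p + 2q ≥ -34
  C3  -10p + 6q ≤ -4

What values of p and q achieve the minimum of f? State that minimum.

p = 98/11, q = 156/11, minimum f = -932/11

Corner points and f = 8p - 11q:
  (39/10, -67/20) → f = 1361/20
  (-20/9, -118/27) → f = 818/27
  (98/11, 156/11) → f = -932/11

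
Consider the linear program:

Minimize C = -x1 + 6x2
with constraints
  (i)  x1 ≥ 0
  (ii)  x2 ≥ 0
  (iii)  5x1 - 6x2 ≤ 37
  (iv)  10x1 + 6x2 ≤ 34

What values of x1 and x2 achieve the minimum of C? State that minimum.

x1 = 17/5, x2 = 0, minimum C = -17/5

The optimum lies where x2 = 0 and 10x1 + 6x2 = 34.
Solving simultaneously gives x1 = 17/5, x2 = 0.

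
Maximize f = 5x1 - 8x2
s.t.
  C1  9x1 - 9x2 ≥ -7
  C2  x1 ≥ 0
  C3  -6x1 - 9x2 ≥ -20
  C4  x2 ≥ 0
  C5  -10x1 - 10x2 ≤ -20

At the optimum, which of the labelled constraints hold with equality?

Vertices and f = 5x1 - 8x2:
  (13/15, 74/45) → f = -397/45
  (11/18, 25/18) → f = -145/18
  (10/3, 0) → f = 50/3
  (2, 0) → f = 10

The maximum is at (10/3, 0). Substituting into each constraint, equality holds for C3 and C4; the remaining constraints have slack.

C3 and C4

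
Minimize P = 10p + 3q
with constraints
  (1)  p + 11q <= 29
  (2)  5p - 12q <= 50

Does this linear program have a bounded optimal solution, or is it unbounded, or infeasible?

unbounded

From the feasible point (898/67, 95/67), moving in the direction (-12, -5) keeps every constraint satisfied while P decreases without bound.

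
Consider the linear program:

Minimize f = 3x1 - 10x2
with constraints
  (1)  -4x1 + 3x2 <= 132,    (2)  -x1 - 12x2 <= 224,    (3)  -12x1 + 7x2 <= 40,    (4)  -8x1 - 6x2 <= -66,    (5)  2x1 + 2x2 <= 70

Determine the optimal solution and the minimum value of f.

The optimum lies where -12x1 + 7x2 = 40 and 2x1 + 2x2 = 70.
Solving simultaneously gives x1 = 205/19, x2 = 460/19.

x1 = 205/19, x2 = 460/19, minimum f = -3985/19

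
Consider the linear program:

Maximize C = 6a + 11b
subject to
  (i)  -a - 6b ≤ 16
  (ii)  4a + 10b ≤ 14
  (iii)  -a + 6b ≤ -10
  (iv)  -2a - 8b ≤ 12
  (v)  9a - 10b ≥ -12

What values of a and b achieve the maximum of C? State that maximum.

a = 122/7, b = -39/7, maximum C = 303/7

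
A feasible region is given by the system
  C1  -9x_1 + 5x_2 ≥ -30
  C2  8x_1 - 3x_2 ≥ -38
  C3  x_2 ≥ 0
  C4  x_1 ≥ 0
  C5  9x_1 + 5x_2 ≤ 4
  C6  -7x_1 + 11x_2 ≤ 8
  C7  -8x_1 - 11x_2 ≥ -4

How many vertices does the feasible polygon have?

The feasible vertices (each the meet of two boundaries and inside every other half-plane) are:
  (0, 0)
  (4/9, 0)
  (0, 4/11)
  (24/59, 4/59)

4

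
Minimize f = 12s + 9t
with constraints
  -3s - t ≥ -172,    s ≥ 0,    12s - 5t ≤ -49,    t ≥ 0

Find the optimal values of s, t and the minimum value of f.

Feasible corners and f = 12s + 9t:
  (0, 172) → f = 1548
  (811/27, 737/9) → f = 9877/9
  (0, 49/5) → f = 441/5

The binding constraints are s = 0 and 12s - 5t = -49.
Solving simultaneously gives s = 0, t = 49/5.

s = 0, t = 49/5, minimum f = 441/5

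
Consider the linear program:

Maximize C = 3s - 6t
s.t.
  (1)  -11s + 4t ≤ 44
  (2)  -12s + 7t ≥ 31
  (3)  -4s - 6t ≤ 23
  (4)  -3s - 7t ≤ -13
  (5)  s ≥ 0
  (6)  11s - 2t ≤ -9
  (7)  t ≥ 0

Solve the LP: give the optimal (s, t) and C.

s = 0, t = 9/2, maximum C = -27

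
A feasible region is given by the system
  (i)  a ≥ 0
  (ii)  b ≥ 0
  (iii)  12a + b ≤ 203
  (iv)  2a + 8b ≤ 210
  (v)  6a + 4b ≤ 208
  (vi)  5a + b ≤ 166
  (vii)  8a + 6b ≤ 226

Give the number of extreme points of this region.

Of the 21 pairwise boundary intersections, those satisfying every inequality are:
  (0, 0)
  (0, 105/4)
  (203/12, 0)
  (31/2, 17)
  (137/13, 307/13)

5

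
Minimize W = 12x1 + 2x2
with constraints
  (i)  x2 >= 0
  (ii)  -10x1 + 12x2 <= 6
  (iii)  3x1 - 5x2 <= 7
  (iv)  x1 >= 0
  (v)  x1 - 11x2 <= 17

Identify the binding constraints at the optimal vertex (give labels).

Vertices and W = 12x1 + 2x2:
  (7/3, 0) → W = 28
  (0, 0) → W = 0
  (0, 1/2) → W = 1
The feasible region is unbounded (it extends along (6, 5), (5, 3)), but W strictly increases along every unbounded feasible direction, so there is no improving ray and the minimum is attained at a vertex.

The minimum is at (0, 0). Substituting into each constraint, equality holds for (i) and (iv); the remaining constraints have slack.

(i) and (iv)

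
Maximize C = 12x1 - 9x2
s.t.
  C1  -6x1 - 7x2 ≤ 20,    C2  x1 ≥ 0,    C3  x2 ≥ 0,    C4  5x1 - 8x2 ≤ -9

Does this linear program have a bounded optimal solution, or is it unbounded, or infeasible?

unbounded

From the feasible point (0, 9/8), moving in the direction (8, 5) keeps every constraint satisfied while C increases without bound.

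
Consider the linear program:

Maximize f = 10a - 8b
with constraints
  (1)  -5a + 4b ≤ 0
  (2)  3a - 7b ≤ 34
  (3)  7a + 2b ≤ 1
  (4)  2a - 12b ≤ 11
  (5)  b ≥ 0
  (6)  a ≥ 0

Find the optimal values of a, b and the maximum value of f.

Extreme points and f = 10a - 8b:
  (2/19, 5/38) → f = 0
  (0, 0) → f = 0
  (1/7, 0) → f = 10/7

a = 1/7, b = 0, maximum f = 10/7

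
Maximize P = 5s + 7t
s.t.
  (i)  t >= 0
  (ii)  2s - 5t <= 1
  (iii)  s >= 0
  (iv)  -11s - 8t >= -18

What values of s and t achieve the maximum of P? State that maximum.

s = 0, t = 9/4, maximum P = 63/4

Vertices and P = 5s + 7t:
  (1/2, 0) → P = 5/2
  (0, 0) → P = 0
  (98/71, 25/71) → P = 665/71
  (0, 9/4) → P = 63/4

The binding constraints are s = 0 and -11s - 8t = -18.
Solving simultaneously gives s = 0, t = 9/4.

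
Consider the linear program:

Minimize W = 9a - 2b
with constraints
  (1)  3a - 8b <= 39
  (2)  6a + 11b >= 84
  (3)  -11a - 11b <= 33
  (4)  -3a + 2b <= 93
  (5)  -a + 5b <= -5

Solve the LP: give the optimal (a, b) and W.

a = 475/41, b = 54/41, minimum W = 4167/41

Feasible corners and W = 9a - 2b:
  (367/27, 2/9) → W = 1097/9
  (155/7, 24/7) → W = 1347/7
  (475/41, 54/41) → W = 4167/41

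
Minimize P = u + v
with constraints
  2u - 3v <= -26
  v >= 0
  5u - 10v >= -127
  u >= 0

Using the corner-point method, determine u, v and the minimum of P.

u = 0, v = 26/3, minimum P = 26/3

Extreme points and P = u + v:
  (121/5, 124/5) → P = 49
  (0, 26/3) → P = 26/3
  (0, 127/10) → P = 127/10

The binding constraints are 2u - 3v = -26 and u = 0.
Solving simultaneously gives u = 0, v = 26/3.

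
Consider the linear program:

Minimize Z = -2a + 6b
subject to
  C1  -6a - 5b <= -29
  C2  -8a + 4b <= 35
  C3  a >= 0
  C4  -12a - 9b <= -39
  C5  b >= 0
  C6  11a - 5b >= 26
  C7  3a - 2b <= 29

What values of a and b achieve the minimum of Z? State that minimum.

a = 29/3, b = 0, minimum Z = -58/3

Corner points and Z = -2a + 6b:
  (29/6, 0) → Z = -29/3
  (55/17, 163/85) → Z = 428/85
  (279/4, 593/4) → Z = 750
  (29/3, 0) → Z = -58/3
The feasible region is unbounded (it extends along (2, 3), (1, 2)), but Z strictly increases along every unbounded feasible direction, so there is no improving ray and the minimum is attained at a vertex.

The optimum lies where b = 0 and 3a - 2b = 29.
Solving simultaneously gives a = 29/3, b = 0.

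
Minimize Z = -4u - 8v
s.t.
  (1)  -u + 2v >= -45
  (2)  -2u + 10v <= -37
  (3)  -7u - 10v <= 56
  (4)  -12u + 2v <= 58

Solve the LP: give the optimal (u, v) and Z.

u = 188/3, v = 53/6, minimum Z = -964/3

Feasible corners and Z = -4u - 8v:
  (188/3, 53/6) → Z = -964/3
  (169/12, -371/24) → Z = 202/3
  (-19/9, -371/90) → Z = 1864/45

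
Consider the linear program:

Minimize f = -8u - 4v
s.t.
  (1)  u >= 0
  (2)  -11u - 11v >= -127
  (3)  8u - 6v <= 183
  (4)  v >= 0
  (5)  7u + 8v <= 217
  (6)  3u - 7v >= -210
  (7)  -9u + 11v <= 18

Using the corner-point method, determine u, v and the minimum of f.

Corner points and f = -8u - 4v:
  (0, 0) → f = 0
  (0, 18/11) → f = -72/11
  (127/11, 0) → f = -1016/11
  (109/20, 1341/220) → f = -3739/55

The optimum lies where -11u - 11v = -127 and v = 0.
Solving simultaneously gives u = 127/11, v = 0.

u = 127/11, v = 0, minimum f = -1016/11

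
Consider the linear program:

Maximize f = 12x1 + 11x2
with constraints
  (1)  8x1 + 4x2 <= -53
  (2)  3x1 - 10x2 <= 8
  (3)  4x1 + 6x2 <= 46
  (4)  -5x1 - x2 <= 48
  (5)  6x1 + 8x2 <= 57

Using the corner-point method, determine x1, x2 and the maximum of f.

The optimum lies where 8x1 + 4x2 = -53 and -5x1 - x2 = 48.
Solving simultaneously gives x1 = -139/12, x2 = 119/12.

x1 = -139/12, x2 = 119/12, maximum f = -359/12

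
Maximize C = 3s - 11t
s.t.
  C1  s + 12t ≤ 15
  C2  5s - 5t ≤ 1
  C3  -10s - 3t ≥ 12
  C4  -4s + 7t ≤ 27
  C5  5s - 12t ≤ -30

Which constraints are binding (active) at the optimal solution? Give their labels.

Feasible corners and C = 3s - 11t:
  (-219/55, 87/55) → C = -1614/55
  (-5/2, 35/24) → C = -565/24
  (-114/13, -15/13) → C = -177/13

The maximum is at (-114/13, -15/13). Substituting into each constraint, equality holds for C4 and C5; the remaining constraints have slack.

C4 and C5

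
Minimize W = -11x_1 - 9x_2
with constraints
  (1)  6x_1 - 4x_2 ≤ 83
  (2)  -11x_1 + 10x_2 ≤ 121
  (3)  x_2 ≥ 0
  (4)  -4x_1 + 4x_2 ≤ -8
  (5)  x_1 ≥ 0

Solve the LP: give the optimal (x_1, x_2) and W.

x_1 = 75/2, x_2 = 71/2, minimum W = -732

Feasible corners and W = -11x_1 - 9x_2:
  (83/6, 0) → W = -913/6
  (75/2, 71/2) → W = -732
  (2, 0) → W = -22

At the optimal vertex, 6x_1 - 4x_2 = 83 and -4x_1 + 4x_2 = -8.
Solving simultaneously gives x_1 = 75/2, x_2 = 71/2.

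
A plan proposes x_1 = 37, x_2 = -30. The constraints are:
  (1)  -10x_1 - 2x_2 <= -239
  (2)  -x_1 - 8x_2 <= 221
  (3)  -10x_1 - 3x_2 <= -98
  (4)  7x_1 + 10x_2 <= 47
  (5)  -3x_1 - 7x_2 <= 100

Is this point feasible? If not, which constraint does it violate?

(1): -310 ≤ -239 ✓
(2): 203 ≤ 221 ✓
(3): -280 ≤ -98 ✓
(4): -41 ≤ 47 ✓
(5): 99 ≤ 100 ✓

feasible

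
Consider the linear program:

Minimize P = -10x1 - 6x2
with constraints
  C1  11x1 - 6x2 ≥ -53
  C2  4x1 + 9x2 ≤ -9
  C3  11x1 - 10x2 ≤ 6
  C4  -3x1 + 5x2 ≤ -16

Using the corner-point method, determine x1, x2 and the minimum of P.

x1 = -26/5, x2 = -158/25, minimum P = 2248/25

Extreme points and P = -10x1 - 6x2:
  (-283/22, -59/4) → P = 4777/22
  (-361/37, -335/37) → P = 5620/37
  (-26/5, -158/25) → P = 2248/25

The optimum lies where 11x1 - 10x2 = 6 and -3x1 + 5x2 = -16.
Solving simultaneously gives x1 = -26/5, x2 = -158/25.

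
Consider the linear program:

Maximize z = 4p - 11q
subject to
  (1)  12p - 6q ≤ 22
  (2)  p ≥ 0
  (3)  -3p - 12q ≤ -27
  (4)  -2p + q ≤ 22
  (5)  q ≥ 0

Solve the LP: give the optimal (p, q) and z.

Feasible corners and z = 4p - 11q:
  (71/27, 43/27) → z = -7
  (0, 9/4) → z = -99/4
  (0, 22) → z = -242
The feasible region is unbounded (it extends along (1, 2)), but z strictly decreases along every unbounded feasible direction, so there is no improving ray and the maximum is attained at a vertex.

At the optimal vertex, 12p - 6q = 22 and -3p - 12q = -27.
Solving simultaneously gives p = 71/27, q = 43/27.

p = 71/27, q = 43/27, maximum z = -7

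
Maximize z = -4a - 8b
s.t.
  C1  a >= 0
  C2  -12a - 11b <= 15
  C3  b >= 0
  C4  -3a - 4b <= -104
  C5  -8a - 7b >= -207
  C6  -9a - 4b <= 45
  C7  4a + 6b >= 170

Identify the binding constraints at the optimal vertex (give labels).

C5 and C7

Corner points and z = -4a - 8b:
  (0, 207/7) → z = -1656/7
  (0, 85/3) → z = -680/3
  (13/5, 133/5) → z = -1116/5

The maximum is at (13/5, 133/5). Substituting into each constraint, equality holds for C5 and C7; the remaining constraints have slack.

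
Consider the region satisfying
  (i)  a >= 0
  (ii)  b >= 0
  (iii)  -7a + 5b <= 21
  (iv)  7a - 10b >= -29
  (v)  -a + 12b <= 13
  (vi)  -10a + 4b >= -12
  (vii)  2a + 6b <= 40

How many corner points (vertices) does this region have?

4

Of the 21 pairwise boundary intersections, those satisfying every inequality are:
  (0, 0)
  (0, 13/12)
  (6/5, 0)
  (49/29, 71/58)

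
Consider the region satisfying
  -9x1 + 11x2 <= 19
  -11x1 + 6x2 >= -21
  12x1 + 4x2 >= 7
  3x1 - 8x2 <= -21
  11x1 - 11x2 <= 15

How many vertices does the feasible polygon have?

3

Pairwise boundary intersections that survive every other constraint:
  (345/67, 398/67)
  (79/39, 44/13)
  (21/5, 21/5)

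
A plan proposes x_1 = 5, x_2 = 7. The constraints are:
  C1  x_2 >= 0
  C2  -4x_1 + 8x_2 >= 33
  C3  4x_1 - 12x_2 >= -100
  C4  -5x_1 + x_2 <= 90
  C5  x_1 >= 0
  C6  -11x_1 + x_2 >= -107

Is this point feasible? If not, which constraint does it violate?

feasible

C1: 7 ≥ 0 ✓
C2: 36 ≥ 33 ✓
C3: -64 ≥ -100 ✓
C4: -18 ≤ 90 ✓
C5: 5 ≥ 0 ✓
C6: -48 ≥ -107 ✓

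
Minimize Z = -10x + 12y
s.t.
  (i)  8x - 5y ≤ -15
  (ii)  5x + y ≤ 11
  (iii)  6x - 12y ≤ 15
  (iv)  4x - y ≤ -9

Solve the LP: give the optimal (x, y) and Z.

x = -85/22, y = -35/11, minimum Z = 5/11

The feasible region is unbounded (it extends along (-2, -1), (-1, 5)), but Z strictly increases along every unbounded feasible direction, so there is no improving ray and the minimum is attained at a vertex.

The binding constraints are 8x - 5y = -15 and 6x - 12y = 15.
Solving simultaneously gives x = -85/22, y = -35/11.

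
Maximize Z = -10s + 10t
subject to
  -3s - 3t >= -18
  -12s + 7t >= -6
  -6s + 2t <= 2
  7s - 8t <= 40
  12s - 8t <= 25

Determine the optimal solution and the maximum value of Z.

s = 5/4, t = 19/4, maximum Z = 35

Extreme points and Z = -10s + 10t:
  (48/19, 66/19) → Z = 180/19
  (5/4, 19/4) → Z = 35
  (-13/9, -10/3) → Z = -170/9

The binding constraints are -3s - 3t = -18 and -6s + 2t = 2.
Solving simultaneously gives s = 5/4, t = 19/4.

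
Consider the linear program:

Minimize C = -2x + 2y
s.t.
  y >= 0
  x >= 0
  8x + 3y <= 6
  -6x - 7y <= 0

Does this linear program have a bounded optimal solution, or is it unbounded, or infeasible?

Extreme points and C = -2x + 2y:
  (0, 0) → C = 0
  (3/4, 0) → C = -3/2
  (0, 2) → C = 4
The feasible region has finitely many vertices and no improving ray; the minimum is -3/2 at (3/4, 0).

bounded optimum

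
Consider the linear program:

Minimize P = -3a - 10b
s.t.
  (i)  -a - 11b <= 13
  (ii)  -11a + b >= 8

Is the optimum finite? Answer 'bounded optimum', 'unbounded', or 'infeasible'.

From the feasible point (-101/122, -135/122), moving in the direction (1, 11) keeps every constraint satisfied while P decreases without bound.

unbounded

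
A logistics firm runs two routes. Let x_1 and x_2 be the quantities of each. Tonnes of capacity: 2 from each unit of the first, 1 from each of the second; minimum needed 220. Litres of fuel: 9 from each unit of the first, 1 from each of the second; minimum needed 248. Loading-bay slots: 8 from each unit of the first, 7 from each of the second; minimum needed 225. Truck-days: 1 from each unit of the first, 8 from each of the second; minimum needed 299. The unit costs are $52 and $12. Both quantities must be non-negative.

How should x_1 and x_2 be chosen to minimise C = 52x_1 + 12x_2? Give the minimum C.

x_1 = 4, x_2 = 212, minimum C = 2752

Extreme points and C = 52x_1 + 12x_2:
  (0, 248) → C = 2976
  (299, 0) → C = 15548
  (4, 212) → C = 2752
  (487/5, 126/5) → C = 26836/5
The feasible region is unbounded (it extends along (0, 1), (1, 0)), but C strictly increases along every unbounded feasible direction, so there is no improving ray and the minimum is attained at a vertex.

The binding constraints are 2x_1 + x_2 = 220 and 9x_1 + x_2 = 248.
Solving simultaneously gives x_1 = 4, x_2 = 212.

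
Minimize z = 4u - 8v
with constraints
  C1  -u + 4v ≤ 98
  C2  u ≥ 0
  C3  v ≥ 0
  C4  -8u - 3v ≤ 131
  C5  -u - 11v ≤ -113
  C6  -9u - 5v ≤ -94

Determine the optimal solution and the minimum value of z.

u = 0, v = 49/2, minimum z = -196

Extreme points and z = 4u - 8v:
  (0, 49/2) → z = -196
  (0, 94/5) → z = -752/5
  (113, 0) → z = 452
  (469/94, 923/94) → z = -2754/47
The feasible region is unbounded (it extends along (1, 0), (4, 1)), but z strictly increases along every unbounded feasible direction, so there is no improving ray and the minimum is attained at a vertex.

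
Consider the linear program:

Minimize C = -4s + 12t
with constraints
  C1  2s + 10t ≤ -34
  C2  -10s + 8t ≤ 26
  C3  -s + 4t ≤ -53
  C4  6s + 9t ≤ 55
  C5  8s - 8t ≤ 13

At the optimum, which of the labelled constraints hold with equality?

C2 and C5

Vertices and C = -4s + 12t:
  (-33/2, -139/8) → C = -285/2
  (-39/2, -169/8) → C = -351/2
  (-31/2, -137/8) → C = -287/2

The minimum is at (-39/2, -169/8). Substituting into each constraint, equality holds for C2 and C5; the remaining constraints have slack.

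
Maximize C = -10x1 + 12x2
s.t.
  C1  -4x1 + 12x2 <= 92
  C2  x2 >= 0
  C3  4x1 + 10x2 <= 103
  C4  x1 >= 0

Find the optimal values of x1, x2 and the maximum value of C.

x1 = 0, x2 = 23/3, maximum C = 92

Vertices and C = -10x1 + 12x2:
  (79/22, 195/22) → C = 775/11
  (0, 23/3) → C = 92
  (103/4, 0) → C = -515/2
  (0, 0) → C = 0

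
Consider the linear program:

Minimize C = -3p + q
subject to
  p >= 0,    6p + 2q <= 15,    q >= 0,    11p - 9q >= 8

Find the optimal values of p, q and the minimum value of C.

p = 5/2, q = 0, minimum C = -15/2

Corner points and C = -3p + q:
  (5/2, 0) → C = -15/2
  (151/76, 117/76) → C = -84/19
  (8/11, 0) → C = -24/11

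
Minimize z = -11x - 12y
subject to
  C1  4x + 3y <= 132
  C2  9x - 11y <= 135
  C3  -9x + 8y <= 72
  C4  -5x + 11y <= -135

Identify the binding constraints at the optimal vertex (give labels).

Corner points and z = -11x - 12y:
  (-208/3, -69) → z = 4772/3
  (0, -135/11) → z = 1620/11
  (-1872/59, -1575/59) → z = 39492/59

The minimum is at (0, -135/11). Substituting into each constraint, equality holds for C2 and C4; the remaining constraints have slack.

C2 and C4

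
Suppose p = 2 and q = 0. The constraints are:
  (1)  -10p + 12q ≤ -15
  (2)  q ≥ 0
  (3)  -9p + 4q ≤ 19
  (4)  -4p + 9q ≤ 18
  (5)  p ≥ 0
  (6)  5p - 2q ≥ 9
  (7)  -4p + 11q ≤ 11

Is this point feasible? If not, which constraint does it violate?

(1): -20 ≤ -15 ✓
(2): 0 ≥ 0 ✓
(3): -18 ≤ 19 ✓
(4): -8 ≤ 18 ✓
(5): 2 ≥ 0 ✓
(6): 10 ≥ 9 ✓
(7): -8 ≤ 11 ✓

feasible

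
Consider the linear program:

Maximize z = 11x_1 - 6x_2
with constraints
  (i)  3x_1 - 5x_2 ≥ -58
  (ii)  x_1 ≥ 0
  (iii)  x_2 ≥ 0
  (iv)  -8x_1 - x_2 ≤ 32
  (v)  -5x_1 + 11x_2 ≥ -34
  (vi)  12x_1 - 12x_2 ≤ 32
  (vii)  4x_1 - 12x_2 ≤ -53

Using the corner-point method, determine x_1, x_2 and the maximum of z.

Vertices and z = 11x_1 - 6x_2:
  (0, 58/5) → z = -348/5
  (107/3, 33) → z = 583/3
  (0, 53/12) → z = -53/2
  (85/8, 191/24) → z = 553/8

At the optimal vertex, 3x_1 - 5x_2 = -58 and 12x_1 - 12x_2 = 32.
Solving simultaneously gives x_1 = 107/3, x_2 = 33.

x_1 = 107/3, x_2 = 33, maximum z = 583/3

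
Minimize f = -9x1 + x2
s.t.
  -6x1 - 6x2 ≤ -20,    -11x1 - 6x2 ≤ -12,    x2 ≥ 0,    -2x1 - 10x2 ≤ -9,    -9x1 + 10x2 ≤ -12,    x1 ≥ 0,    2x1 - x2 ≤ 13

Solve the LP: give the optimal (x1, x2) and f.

Extreme points and f = -9x1 + x2:
  (73/24, 7/24) → f = -325/12
  (136/57, 18/19) → f = -390/19
  (9/2, 0) → f = -81/2
  (13/2, 0) → f = -117/2
  (118/11, 93/11) → f = -969/11

x1 = 118/11, x2 = 93/11, minimum f = -969/11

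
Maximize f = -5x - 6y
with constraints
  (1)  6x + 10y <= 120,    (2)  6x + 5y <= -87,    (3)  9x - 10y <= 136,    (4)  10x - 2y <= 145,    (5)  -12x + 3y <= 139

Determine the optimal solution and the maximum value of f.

Feasible corners and f = -5x - 6y:
  (-38/21, -533/35) → f = 10544/105
  (-478/39, -35/13) → f = 3020/39
  (-58/3, -31) → f = 848/3

The binding constraints are 9x - 10y = 136 and -12x + 3y = 139.
Solving simultaneously gives x = -58/3, y = -31.

x = -58/3, y = -31, maximum f = 848/3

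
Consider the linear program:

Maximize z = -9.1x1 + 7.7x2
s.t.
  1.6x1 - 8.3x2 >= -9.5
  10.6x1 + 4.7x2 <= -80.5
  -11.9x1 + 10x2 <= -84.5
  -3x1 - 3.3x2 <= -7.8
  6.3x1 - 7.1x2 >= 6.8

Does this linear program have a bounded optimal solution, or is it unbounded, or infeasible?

infeasible

The boundaries 1.6x1 - 8.3x2 = -9.5 and -11.9x1 + 10x2 = -84.5 meet at (26545/2759, 8275/2759), but that point violates 10.6x1 + 4.7x2 ≤ -80.5. Every candidate vertex is excluded by some other constraint, so the feasible region is empty.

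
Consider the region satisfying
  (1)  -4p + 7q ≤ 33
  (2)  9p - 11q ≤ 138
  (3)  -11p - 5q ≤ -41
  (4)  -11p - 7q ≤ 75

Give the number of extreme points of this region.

Pairwise boundary intersections that survive every other constraint:
  (1329/19, 849/19)
  (122/97, 527/97)
  (1141/166, -1149/166)

3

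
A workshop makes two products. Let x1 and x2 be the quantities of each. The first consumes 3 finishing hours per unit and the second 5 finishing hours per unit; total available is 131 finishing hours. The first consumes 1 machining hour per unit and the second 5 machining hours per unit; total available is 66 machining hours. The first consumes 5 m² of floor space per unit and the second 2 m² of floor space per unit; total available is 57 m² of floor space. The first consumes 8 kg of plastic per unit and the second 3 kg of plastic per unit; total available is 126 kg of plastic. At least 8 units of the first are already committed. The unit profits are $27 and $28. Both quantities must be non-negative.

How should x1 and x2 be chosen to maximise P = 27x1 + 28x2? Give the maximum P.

Vertices and P = 27x1 + 28x2:
  (57/5, 0) → P = 1539/5
  (8, 0) → P = 216
  (8, 17/2) → P = 454

The optimum lies where 5x1 + 2x2 = 57 and x1 = 8.
Solving simultaneously gives x1 = 8, x2 = 17/2.

x1 = 8, x2 = 17/2, maximum P = 454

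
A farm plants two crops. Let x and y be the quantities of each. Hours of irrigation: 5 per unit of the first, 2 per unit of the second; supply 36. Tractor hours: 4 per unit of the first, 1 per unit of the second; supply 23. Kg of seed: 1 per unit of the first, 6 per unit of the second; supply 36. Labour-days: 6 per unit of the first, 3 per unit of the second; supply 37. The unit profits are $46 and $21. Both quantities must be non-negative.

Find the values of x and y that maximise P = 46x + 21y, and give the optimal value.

x = 16/3, y = 5/3, maximum P = 841/3

Corner points and P = 46x + 21y:
  (0, 0) → P = 0
  (0, 6) → P = 126
  (23/4, 0) → P = 529/2
  (16/3, 5/3) → P = 841/3
  (38/11, 179/33) → P = 3001/11

At the optimal vertex, 4x + y = 23 and 6x + 3y = 37.
Solving simultaneously gives x = 16/3, y = 5/3.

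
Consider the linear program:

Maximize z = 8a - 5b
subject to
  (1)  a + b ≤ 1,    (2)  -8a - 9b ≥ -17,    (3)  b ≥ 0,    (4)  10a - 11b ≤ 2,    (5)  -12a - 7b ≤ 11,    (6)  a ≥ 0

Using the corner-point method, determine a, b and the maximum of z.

Extreme points and z = 8a - 5b:
  (13/21, 8/21) → z = 64/21
  (0, 1) → z = -5
  (1/5, 0) → z = 8/5
  (0, 0) → z = 0

The optimum lies where a + b = 1 and 10a - 11b = 2.
Solving simultaneously gives a = 13/21, b = 8/21.

a = 13/21, b = 8/21, maximum z = 64/21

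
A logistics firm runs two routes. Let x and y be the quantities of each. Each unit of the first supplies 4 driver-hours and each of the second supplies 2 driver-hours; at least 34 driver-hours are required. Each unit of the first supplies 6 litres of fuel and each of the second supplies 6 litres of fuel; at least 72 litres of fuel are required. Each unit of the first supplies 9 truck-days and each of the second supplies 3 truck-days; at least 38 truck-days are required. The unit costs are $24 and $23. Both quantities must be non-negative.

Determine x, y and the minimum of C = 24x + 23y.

x = 5, y = 7, minimum C = 281

Feasible corners and C = 24x + 23y:
  (0, 17) → C = 391
  (12, 0) → C = 288
  (5, 7) → C = 281
The feasible region is unbounded (it extends along (0, 1), (1, 0)), but C strictly increases along every unbounded feasible direction, so there is no improving ray and the minimum is attained at a vertex.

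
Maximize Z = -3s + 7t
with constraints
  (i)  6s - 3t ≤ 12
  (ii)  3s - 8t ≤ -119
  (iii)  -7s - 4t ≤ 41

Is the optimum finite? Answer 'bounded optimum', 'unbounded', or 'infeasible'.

From the feasible point (151/13, 250/13), moving in the direction (-4, 7) keeps every constraint satisfied while Z increases without bound.

unbounded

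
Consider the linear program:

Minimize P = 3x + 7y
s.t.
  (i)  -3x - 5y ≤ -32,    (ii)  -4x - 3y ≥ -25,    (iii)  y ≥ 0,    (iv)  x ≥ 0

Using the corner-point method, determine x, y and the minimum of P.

Extreme points and P = 3x + 7y:
  (29/11, 53/11) → P = 458/11
  (0, 32/5) → P = 224/5
  (0, 25/3) → P = 175/3

x = 29/11, y = 53/11, minimum P = 458/11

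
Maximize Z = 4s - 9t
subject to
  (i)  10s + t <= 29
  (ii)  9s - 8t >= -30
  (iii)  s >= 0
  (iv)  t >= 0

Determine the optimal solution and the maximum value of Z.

s = 29/10, t = 0, maximum Z = 58/5

Feasible corners and Z = 4s - 9t:
  (202/89, 561/89) → Z = -4241/89
  (29/10, 0) → Z = 58/5
  (0, 15/4) → Z = -135/4
  (0, 0) → Z = 0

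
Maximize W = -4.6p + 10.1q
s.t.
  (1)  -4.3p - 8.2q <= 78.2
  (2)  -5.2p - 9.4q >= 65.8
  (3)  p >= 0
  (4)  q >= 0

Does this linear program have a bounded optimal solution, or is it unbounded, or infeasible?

infeasible

The boundaries -4.3p - 8.2q = 78.2 and -5.2p - 9.4q = 65.8 meet at (9776/111, -6185/111), but that point violates q ≥ 0. Every candidate vertex is excluded by some other constraint, so the feasible region is empty.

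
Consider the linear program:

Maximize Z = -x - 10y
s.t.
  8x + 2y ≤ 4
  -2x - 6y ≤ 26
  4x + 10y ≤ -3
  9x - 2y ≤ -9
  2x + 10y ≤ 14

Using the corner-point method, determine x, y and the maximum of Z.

Vertices and Z = -x - 10y:
  (-53/29, -108/29) → Z = 1133/29
  (-43, 10) → Z = -57
  (-48/49, 9/98) → Z = 3/49
  (-17/2, 31/10) → Z = -45/2

x = -53/29, y = -108/29, maximum Z = 1133/29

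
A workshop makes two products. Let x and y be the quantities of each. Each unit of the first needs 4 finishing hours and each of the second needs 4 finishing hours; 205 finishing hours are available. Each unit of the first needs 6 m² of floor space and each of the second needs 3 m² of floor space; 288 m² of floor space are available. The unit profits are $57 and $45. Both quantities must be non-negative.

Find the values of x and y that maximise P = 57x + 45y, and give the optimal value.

x = 179/4, y = 13/2, maximum P = 11373/4

Feasible corners and P = 57x + 45y:
  (0, 0) → P = 0
  (0, 205/4) → P = 9225/4
  (48, 0) → P = 2736
  (179/4, 13/2) → P = 11373/4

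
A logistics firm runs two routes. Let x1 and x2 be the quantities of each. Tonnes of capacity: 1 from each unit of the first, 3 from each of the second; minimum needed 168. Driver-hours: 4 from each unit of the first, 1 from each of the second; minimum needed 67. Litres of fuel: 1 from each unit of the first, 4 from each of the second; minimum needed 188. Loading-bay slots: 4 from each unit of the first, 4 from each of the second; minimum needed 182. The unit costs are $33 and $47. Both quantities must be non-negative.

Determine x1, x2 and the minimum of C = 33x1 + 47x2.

x1 = 3, x2 = 55, minimum C = 2684

Extreme points and C = 33x1 + 47x2:
  (0, 67) → C = 3149
  (188, 0) → C = 6204
  (3, 55) → C = 2684
  (108, 20) → C = 4504
The feasible region is unbounded (it extends along (0, 1), (1, 0)), but C strictly increases along every unbounded feasible direction, so there is no improving ray and the minimum is attained at a vertex.

The binding constraints are x1 + 3x2 = 168 and 4x1 + x2 = 67.
Solving simultaneously gives x1 = 3, x2 = 55.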